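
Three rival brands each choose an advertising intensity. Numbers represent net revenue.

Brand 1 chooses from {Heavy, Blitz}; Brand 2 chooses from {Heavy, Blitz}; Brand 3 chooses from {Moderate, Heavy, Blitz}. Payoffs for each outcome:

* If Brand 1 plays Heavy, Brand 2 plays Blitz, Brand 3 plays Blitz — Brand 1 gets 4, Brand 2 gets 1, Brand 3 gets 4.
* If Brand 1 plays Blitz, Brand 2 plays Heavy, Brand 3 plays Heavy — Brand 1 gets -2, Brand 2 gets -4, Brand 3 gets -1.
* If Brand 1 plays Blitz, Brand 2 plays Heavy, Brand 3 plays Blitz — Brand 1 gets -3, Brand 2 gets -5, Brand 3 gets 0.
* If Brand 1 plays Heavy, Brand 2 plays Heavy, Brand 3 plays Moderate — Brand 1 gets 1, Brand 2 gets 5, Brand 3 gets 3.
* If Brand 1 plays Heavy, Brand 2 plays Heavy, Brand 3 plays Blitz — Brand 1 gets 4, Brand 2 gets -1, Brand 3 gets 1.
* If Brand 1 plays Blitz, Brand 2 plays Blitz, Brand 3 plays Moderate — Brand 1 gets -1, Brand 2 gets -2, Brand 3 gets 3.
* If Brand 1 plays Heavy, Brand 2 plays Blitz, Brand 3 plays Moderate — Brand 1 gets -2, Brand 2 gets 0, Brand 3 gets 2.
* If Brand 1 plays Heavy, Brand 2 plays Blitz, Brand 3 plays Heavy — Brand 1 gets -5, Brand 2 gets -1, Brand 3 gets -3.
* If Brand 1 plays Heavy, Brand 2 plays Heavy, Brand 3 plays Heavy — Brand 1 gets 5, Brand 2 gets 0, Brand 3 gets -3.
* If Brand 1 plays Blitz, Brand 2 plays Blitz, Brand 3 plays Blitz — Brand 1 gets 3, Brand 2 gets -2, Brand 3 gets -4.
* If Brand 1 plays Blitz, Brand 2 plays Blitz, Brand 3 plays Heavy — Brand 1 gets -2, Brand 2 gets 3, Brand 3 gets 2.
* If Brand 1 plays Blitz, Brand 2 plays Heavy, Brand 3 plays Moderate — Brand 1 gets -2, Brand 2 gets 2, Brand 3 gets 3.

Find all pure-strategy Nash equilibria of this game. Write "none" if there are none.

Pure-strategy Nash equilibria: (Heavy, Heavy, Moderate), (Heavy, Blitz, Blitz)

Brand 1 against (Heavy, Moderate): payoffs 1, -2 → best response Heavy.
Brand 1 against (Heavy, Heavy): payoffs 5, -2 → best response Heavy.
Brand 1 against (Heavy, Blitz): payoffs 4, -3 → best response Heavy.
Brand 1 against (Blitz, Moderate): payoffs -2, -1 → best response Blitz.
Brand 1 against (Blitz, Heavy): payoffs -5, -2 → best response Blitz.
Brand 1 against (Blitz, Blitz): payoffs 4, 3 → best response Heavy.
Brand 2 against (Heavy, Moderate): payoffs 5, 0 → best response Heavy.
Brand 2 against (Heavy, Heavy): payoffs 0, -1 → best response Heavy.
Brand 2 against (Heavy, Blitz): payoffs -1, 1 → best response Blitz.
Brand 2 against (Blitz, Moderate): payoffs 2, -2 → best response Heavy.
Brand 2 against (Blitz, Heavy): payoffs -4, 3 → best response Blitz.
Brand 2 against (Blitz, Blitz): payoffs -5, -2 → best response Blitz.
Brand 3 against (Heavy, Heavy): payoffs 3, -3, 1 → best response Moderate.
Brand 3 against (Heavy, Blitz): payoffs 2, -3, 4 → best response Blitz.
Brand 3 against (Blitz, Heavy): payoffs 3, -1, 0 → best response Moderate.
Brand 3 against (Blitz, Blitz): payoffs 3, 2, -4 → best response Moderate.
Mutual best responses: (Heavy, Heavy, Moderate); (Heavy, Blitz, Blitz).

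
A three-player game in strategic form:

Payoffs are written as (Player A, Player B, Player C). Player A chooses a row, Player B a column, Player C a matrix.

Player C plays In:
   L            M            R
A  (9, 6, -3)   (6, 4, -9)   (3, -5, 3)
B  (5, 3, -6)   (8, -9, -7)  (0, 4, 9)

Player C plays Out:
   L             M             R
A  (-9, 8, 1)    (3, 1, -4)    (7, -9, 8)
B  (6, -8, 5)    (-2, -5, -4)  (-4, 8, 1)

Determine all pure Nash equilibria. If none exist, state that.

There is no pure-strategy Nash equilibrium.

Mark each player's best response to every combination of opponents' strategies; a profile where every player is best-responding is a pure Nash equilibrium.
Player A against (L, In): payoffs 9, 5 → best response A.
Player A against (L, Out): payoffs -9, 6 → best response B.
Player A against (M, In): payoffs 6, 8 → best response B.
Player A against (M, Out): payoffs 3, -2 → best response A.
Player A against (R, In): payoffs 3, 0 → best response A.
Player A against (R, Out): payoffs 7, -4 → best response A.
Player B against (A, In): payoffs 6, 4, -5 → best response L.
Player B against (A, Out): payoffs 8, 1, -9 → best response L.
Player B against (B, In): payoffs 3, -9, 4 → best response R.
Player B against (B, Out): payoffs -8, -5, 8 → best response R.
Player C against (A, L): payoffs -3, 1 → best response Out.
Player C against (A, M): payoffs -9, -4 → best response Out.
Player C against (A, R): payoffs 3, 8 → best response Out.
Player C against (B, L): payoffs -6, 5 → best response Out.
Player C against (B, M): payoffs -7, -4 → best response Out.
Player C against (B, R): payoffs 9, 1 → best response In.
No profile is a mutual best response for all players.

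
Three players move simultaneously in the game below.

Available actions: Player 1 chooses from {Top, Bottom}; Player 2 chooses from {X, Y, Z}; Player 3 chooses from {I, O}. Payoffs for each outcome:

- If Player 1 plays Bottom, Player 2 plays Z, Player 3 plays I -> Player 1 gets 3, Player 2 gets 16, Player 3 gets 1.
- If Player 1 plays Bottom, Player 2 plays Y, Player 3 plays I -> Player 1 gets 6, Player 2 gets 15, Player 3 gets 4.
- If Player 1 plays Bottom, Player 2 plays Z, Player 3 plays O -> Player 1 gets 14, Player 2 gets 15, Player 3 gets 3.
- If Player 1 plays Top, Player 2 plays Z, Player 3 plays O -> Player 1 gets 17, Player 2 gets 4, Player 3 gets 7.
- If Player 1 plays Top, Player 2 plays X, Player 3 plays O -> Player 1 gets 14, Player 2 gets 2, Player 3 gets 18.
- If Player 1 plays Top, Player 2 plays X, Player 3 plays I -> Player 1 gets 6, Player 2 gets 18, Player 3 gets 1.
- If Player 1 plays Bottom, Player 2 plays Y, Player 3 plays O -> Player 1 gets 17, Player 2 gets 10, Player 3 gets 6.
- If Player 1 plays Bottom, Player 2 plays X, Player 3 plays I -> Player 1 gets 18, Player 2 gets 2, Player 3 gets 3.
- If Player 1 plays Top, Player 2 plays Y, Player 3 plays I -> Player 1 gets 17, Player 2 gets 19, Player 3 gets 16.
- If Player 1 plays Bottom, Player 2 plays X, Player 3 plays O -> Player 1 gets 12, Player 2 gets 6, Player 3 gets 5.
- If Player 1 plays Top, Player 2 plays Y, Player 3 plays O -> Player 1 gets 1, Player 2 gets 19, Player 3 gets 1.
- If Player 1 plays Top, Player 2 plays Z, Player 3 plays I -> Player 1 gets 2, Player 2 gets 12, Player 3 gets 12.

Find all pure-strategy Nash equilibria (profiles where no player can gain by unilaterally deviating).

For each strategy profile, look for a profitable unilateral deviation.
(Top, X, I): Player 1 can switch to Bottom (6 → 18). Not NE.
(Top, X, O): Player 2 can switch to Y (2 → 19). Not NE.
(Top, Y, I): Player 1 gets 17, best alternative 6; Player 2 gets 19, best alternative 18; Player 3 gets 16, best alternative 1. No profitable deviation — NE.
(Top, Y, O): Player 1 can switch to Bottom (1 → 17). Not NE.
(Top, Z, I): Player 1 can switch to Bottom (2 → 3). Not NE.
(Top, Z, O): Player 2 can switch to Y (4 → 19). Not NE.
(Bottom, X, I): Player 2 can switch to Y (2 → 15). Not NE.
(The remaining 5 profiles each have a profitable deviation by the same check.)

(Top, Y, I)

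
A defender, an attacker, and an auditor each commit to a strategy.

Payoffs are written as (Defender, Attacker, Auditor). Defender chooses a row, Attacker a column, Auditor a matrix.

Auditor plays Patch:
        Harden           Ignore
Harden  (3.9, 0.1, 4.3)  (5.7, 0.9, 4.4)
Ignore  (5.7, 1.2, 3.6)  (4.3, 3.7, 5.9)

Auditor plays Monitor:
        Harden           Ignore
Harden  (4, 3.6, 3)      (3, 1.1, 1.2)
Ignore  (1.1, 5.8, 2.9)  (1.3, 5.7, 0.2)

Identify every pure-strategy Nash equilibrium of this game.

Check each profile: it is a Nash equilibrium iff no player can strictly gain by switching unilaterally.
(Harden, Harden, Patch): Defender can switch to Ignore (3.9 → 5.7). Not NE.
(Harden, Harden, Monitor): Auditor can switch to Patch (3 → 4.3). Not NE.
(Harden, Ignore, Patch): Defender gets 5.7, best alternative 4.3; Attacker gets 0.9, best alternative 0.1; Auditor gets 4.4, best alternative 1.2. No profitable deviation — NE.
(Harden, Ignore, Monitor): Attacker can switch to Harden (1.1 → 3.6). Not NE.
(Ignore, Harden, Patch): Attacker can switch to Ignore (1.2 → 3.7). Not NE.
(Ignore, Harden, Monitor): Defender can switch to Harden (1.1 → 4). Not NE.
(Ignore, Ignore, Patch): Defender can switch to Harden (4.3 → 5.7). Not NE.
(The remaining 1 profile has a profitable deviation by the same check.)

(Harden, Ignore, Patch)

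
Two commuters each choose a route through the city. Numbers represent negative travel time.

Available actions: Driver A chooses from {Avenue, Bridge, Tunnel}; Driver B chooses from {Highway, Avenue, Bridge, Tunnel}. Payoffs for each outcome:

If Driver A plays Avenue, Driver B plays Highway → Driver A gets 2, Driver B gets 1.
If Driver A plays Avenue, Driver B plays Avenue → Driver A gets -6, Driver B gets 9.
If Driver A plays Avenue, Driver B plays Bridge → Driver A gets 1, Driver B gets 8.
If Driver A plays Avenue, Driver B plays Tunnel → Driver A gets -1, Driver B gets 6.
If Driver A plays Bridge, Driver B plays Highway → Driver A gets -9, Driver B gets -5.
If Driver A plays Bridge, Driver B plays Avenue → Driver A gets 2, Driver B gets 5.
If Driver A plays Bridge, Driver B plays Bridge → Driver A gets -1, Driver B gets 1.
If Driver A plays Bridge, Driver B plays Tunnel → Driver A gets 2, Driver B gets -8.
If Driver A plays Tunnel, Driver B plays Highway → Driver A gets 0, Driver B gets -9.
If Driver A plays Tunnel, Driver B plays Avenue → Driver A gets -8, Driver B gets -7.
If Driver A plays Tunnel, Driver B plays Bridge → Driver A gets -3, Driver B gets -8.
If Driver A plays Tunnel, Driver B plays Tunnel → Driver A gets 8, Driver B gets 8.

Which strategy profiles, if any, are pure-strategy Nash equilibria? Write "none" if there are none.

Pure-strategy Nash equilibria: (Bridge, Avenue), (Tunnel, Tunnel)

Driver A against Highway: payoffs 2, -9, 0 → best response Avenue.
Driver A against Avenue: payoffs -6, 2, -8 → best response Bridge.
Driver A against Bridge: payoffs 1, -1, -3 → best response Avenue.
Driver A against Tunnel: payoffs -1, 2, 8 → best response Tunnel.
Driver B against Avenue: payoffs 1, 9, 8, 6 → best response Avenue.
Driver B against Bridge: payoffs -5, 5, 1, -8 → best response Avenue.
Driver B against Tunnel: payoffs -9, -7, -8, 8 → best response Tunnel.
Mutual best responses: (Bridge, Avenue); (Tunnel, Tunnel).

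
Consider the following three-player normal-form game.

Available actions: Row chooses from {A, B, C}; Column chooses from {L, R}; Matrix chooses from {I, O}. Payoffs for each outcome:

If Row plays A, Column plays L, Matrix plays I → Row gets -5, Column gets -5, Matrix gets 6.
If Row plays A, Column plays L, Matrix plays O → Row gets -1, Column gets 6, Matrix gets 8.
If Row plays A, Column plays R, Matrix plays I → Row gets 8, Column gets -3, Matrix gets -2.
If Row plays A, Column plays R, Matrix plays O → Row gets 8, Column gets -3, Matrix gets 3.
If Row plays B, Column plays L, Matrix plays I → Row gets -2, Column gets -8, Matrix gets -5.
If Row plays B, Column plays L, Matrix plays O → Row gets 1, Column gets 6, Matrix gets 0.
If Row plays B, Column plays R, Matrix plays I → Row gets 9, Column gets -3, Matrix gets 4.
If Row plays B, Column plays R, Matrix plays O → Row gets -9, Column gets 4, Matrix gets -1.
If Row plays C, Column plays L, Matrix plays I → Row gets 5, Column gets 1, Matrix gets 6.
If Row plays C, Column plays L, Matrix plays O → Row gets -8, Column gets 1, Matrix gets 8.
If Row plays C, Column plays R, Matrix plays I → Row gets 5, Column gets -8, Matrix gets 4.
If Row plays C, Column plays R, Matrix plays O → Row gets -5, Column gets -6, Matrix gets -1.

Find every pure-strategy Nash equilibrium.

(B, L, O), (B, R, I)

(A, L, I): Row can switch to B (-5 → -2). Not NE.
(A, L, O): Row can switch to B (-1 → 1). Not NE.
(A, R, I): Row can switch to B (8 → 9). Not NE.
(A, R, O): Column can switch to L (-3 → 6). Not NE.
(B, L, I): Row can switch to C (-2 → 5). Not NE.
(B, L, O): Row gets 1, best alternative -1; Column gets 6, best alternative 4; Matrix gets 0, best alternative -5. No profitable deviation — NE.
(B, R, I): Row gets 9, best alternative 8; Column gets -3, best alternative -8; Matrix gets 4, best alternative -1. No profitable deviation — NE.
(B, R, O): Row can switch to A (-9 → 8). Not NE.
(The remaining 4 profiles each have a profitable deviation by the same check.)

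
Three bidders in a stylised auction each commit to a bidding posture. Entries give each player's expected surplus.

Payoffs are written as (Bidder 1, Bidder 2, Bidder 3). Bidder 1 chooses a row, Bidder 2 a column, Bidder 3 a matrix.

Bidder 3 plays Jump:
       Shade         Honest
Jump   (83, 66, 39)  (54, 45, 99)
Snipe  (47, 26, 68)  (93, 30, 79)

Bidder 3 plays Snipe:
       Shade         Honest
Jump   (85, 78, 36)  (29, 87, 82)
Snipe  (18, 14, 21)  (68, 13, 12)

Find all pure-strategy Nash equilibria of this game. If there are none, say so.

The pure Nash equilibria are (Jump, Shade, Jump), (Snipe, Honest, Jump).

Bidder 1 against (Shade, Jump): payoffs 83, 47 → best response Jump.
Bidder 1 against (Shade, Snipe): payoffs 85, 18 → best response Jump.
Bidder 1 against (Honest, Jump): payoffs 54, 93 → best response Snipe.
Bidder 1 against (Honest, Snipe): payoffs 29, 68 → best response Snipe.
Bidder 2 against (Jump, Jump): payoffs 66, 45 → best response Shade.
Bidder 2 against (Jump, Snipe): payoffs 78, 87 → best response Honest.
Bidder 2 against (Snipe, Jump): payoffs 26, 30 → best response Honest.
Bidder 2 against (Snipe, Snipe): payoffs 14, 13 → best response Shade.
Bidder 3 against (Jump, Shade): payoffs 39, 36 → best response Jump.
Bidder 3 against (Jump, Honest): payoffs 99, 82 → best response Jump.
Bidder 3 against (Snipe, Shade): payoffs 68, 21 → best response Jump.
Bidder 3 against (Snipe, Honest): payoffs 79, 12 → best response Jump.
Mutual best responses: (Jump, Shade, Jump); (Snipe, Honest, Jump).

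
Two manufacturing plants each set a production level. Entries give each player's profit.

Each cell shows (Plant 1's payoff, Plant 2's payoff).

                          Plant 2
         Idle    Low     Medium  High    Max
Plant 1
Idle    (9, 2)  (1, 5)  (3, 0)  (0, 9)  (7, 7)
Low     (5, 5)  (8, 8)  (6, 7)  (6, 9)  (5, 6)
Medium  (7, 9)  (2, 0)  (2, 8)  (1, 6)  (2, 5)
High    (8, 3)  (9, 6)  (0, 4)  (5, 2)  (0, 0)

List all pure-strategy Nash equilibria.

(Idle, Idle): Plant 2 can switch to Low (2 → 5). Not NE.
(Idle, Low): Plant 1 can switch to Low (1 → 8). Not NE.
(Idle, Medium): Plant 1 can switch to Low (3 → 6). Not NE.
(Idle, High): Plant 1 can switch to Low (0 → 6). Not NE.
(Idle, Max): Plant 2 can switch to High (7 → 9). Not NE.
(Low, Idle): Plant 1 can switch to Idle (5 → 9). Not NE.
(Low, Low): Plant 1 can switch to High (8 → 9). Not NE.
(Low, Medium): Plant 2 can switch to Low (7 → 8). Not NE.
(Low, High): Plant 1 gets 6, best alternative 5; Plant 2 gets 9, best alternative 8. No profitable deviation — NE.
(Low, Max): Plant 1 can switch to Idle (5 → 7). Not NE.
(Medium, Idle): Plant 1 can switch to Idle (7 → 9). Not NE.
(Medium, Low): Plant 1 can switch to Low (2 → 8). Not NE.
(Medium, Medium): Plant 1 can switch to Idle (2 → 3). Not NE.
(High, Low): Plant 1 gets 9, best alternative 8; Plant 2 gets 6, best alternative 4. No profitable deviation — NE.
(The remaining 6 profiles each have a profitable deviation by the same check.)

Pure-strategy Nash equilibria: (Low, High) and (High, Low)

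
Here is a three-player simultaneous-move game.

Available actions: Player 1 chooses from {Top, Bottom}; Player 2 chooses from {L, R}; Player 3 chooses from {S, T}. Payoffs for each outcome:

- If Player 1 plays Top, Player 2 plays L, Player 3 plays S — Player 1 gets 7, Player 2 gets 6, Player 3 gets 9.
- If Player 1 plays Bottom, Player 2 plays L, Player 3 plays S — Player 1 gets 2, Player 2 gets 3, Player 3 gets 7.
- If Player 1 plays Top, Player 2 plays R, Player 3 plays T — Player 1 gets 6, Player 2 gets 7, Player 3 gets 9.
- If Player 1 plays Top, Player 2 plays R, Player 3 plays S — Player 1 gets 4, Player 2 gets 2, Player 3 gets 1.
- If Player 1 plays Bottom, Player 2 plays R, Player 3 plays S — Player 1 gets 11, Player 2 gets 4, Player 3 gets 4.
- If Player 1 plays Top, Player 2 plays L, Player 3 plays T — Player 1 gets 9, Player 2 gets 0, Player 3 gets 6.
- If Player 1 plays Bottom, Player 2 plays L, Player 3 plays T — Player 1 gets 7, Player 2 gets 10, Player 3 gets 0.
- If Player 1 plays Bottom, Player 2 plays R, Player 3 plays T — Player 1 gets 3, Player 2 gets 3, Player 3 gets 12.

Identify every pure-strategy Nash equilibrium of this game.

Player 1 against (L, S): payoffs 7, 2 → best response Top.
Player 1 against (L, T): payoffs 9, 7 → best response Top.
Player 1 against (R, S): payoffs 4, 11 → best response Bottom.
Player 1 against (R, T): payoffs 6, 3 → best response Top.
Player 2 against (Top, S): payoffs 6, 2 → best response L.
Player 2 against (Top, T): payoffs 0, 7 → best response R.
Player 2 against (Bottom, S): payoffs 3, 4 → best response R.
Player 2 against (Bottom, T): payoffs 10, 3 → best response L.
Player 3 against (Top, L): payoffs 9, 6 → best response S.
Player 3 against (Top, R): payoffs 1, 9 → best response T.
Player 3 against (Bottom, L): payoffs 7, 0 → best response S.
Player 3 against (Bottom, R): payoffs 4, 12 → best response T.
Mutual best responses: (Top, L, S); (Top, R, T).

(Top, L, S); (Top, R, T)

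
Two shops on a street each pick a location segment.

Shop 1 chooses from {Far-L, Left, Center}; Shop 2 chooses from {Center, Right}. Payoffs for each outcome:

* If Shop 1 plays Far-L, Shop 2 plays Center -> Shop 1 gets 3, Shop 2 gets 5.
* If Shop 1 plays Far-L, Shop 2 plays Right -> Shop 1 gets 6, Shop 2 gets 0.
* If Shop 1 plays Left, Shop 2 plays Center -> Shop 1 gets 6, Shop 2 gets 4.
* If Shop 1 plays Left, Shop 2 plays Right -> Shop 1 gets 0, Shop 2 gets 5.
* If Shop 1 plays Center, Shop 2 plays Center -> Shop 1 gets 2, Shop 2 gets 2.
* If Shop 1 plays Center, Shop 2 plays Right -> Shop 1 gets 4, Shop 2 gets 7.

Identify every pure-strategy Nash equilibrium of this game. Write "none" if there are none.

For each player, find the best response to each opponent profile; mutual best responses are the pure NE.
Shop 1 against Center: payoffs 3, 6, 2 → best response Left.
Shop 1 against Right: payoffs 6, 0, 4 → best response Far-L.
Shop 2 against Far-L: payoffs 5, 0 → best response Center.
Shop 2 against Left: payoffs 4, 5 → best response Right.
Shop 2 against Center: payoffs 2, 7 → best response Right.
No profile is a mutual best response for all players.

There is no pure-strategy Nash equilibrium.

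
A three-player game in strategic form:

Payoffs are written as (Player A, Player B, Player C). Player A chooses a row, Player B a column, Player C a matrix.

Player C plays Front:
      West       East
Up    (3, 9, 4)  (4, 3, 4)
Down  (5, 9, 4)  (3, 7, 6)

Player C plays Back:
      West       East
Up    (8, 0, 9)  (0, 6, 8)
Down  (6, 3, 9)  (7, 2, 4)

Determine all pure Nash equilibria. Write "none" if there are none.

Player A against (West, Front): payoffs 3, 5 → best response Down.
Player A against (West, Back): payoffs 8, 6 → best response Up.
Player A against (East, Front): payoffs 4, 3 → best response Up.
Player A against (East, Back): payoffs 0, 7 → best response Down.
Player B against (Up, Front): payoffs 9, 3 → best response West.
Player B against (Up, Back): payoffs 0, 6 → best response East.
Player B against (Down, Front): payoffs 9, 7 → best response West.
Player B against (Down, Back): payoffs 3, 2 → best response West.
Player C against (Up, West): payoffs 4, 9 → best response Back.
Player C against (Up, East): payoffs 4, 8 → best response Back.
Player C against (Down, West): payoffs 4, 9 → best response Back.
Player C against (Down, East): payoffs 6, 4 → best response Front.
No profile is a mutual best response for all players.

There is no pure-strategy Nash equilibrium.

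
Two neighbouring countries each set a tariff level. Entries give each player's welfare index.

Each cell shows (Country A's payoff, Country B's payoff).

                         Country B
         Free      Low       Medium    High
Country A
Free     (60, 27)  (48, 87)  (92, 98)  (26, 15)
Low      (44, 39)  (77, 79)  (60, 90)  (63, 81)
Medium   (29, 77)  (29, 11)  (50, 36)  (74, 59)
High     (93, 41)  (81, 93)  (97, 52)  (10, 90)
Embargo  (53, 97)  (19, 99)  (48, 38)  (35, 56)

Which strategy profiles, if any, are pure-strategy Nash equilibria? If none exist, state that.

(High, Low)

(Free, Free): Country A can switch to High (60 → 93). Not NE.
(Free, Low): Country A can switch to Low (48 → 77). Not NE.
(Free, Medium): Country A can switch to High (92 → 97). Not NE.
(Free, High): Country A can switch to Low (26 → 63). Not NE.
(Low, Free): Country A can switch to Free (44 → 60). Not NE.
(Low, Low): Country A can switch to High (77 → 81). Not NE.
(High, Low): Country A gets 81, best alternative 77; Country B gets 93, best alternative 90. No profitable deviation — NE.
(The remaining 13 profiles each have a profitable deviation by the same check.)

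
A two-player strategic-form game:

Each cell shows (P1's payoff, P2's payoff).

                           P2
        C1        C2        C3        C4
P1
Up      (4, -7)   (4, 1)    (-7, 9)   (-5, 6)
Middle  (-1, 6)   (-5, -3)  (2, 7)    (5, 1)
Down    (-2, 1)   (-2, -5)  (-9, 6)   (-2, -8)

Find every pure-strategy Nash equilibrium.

(Middle, C3)

P1 against C1: payoffs 4, -1, -2 → best response Up.
P1 against C2: payoffs 4, -5, -2 → best response Up.
P1 against C3: payoffs -7, 2, -9 → best response Middle.
P1 against C4: payoffs -5, 5, -2 → best response Middle.
P2 against Up: payoffs -7, 1, 9, 6 → best response C3.
P2 against Middle: payoffs 6, -3, 7, 1 → best response C3.
P2 against Down: payoffs 1, -5, 6, -8 → best response C3.
Mutual best responses: (Middle, C3).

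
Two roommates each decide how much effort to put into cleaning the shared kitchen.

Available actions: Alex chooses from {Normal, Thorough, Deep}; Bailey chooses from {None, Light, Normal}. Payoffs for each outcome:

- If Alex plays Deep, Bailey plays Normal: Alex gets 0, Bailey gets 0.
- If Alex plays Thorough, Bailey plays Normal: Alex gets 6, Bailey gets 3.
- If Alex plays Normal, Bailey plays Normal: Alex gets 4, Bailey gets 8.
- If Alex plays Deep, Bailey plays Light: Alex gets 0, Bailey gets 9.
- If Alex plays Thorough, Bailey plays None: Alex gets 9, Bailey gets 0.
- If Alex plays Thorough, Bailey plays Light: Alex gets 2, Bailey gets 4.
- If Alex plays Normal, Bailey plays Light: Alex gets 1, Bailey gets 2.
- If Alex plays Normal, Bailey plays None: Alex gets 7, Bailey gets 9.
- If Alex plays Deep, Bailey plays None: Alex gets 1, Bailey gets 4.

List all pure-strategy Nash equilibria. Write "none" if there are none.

(Normal, None): Alex can switch to Thorough (7 → 9). Not NE.
(Normal, Light): Alex can switch to Thorough (1 → 2). Not NE.
(Normal, Normal): Alex can switch to Thorough (4 → 6). Not NE.
(Thorough, None): Bailey can switch to Light (0 → 4). Not NE.
(Thorough, Light): Alex gets 2, best alternative 1; Bailey gets 4, best alternative 3. No profitable deviation — NE.
(Thorough, Normal): Bailey can switch to Light (3 → 4). Not NE.
(Deep, None): Alex can switch to Normal (1 → 7). Not NE.
(Deep, Light): Alex can switch to Normal (0 → 1). Not NE.
(Deep, Normal): Alex can switch to Normal (0 → 4). Not NE.

Pure NE: (Thorough, Light)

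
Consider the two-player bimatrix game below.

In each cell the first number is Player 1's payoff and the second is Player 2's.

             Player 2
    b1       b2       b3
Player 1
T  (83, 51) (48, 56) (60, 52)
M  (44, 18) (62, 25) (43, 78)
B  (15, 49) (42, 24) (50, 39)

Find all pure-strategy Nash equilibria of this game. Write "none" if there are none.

none

(T, b1): Player 2 can switch to b2 (51 → 56). Not NE.
(T, b2): Player 1 can switch to M (48 → 62). Not NE.
(T, b3): Player 2 can switch to b2 (52 → 56). Not NE.
(M, b1): Player 1 can switch to T (44 → 83). Not NE.
(M, b2): Player 2 can switch to b3 (25 → 78). Not NE.
(M, b3): Player 1 can switch to T (43 → 60). Not NE.
(B, b1): Player 1 can switch to T (15 → 83). Not NE.
(B, b2): Player 1 can switch to T (42 → 48). Not NE.
(B, b3): Player 1 can switch to T (50 → 60). Not NE.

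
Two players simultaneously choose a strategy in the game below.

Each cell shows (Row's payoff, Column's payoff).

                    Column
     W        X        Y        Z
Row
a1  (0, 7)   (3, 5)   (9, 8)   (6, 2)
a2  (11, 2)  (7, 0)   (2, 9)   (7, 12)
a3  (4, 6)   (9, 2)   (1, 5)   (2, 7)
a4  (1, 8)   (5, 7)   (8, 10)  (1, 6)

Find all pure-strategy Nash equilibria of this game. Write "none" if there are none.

(a1, W): Row can switch to a2 (0 → 11). Not NE.
(a1, X): Row can switch to a2 (3 → 7). Not NE.
(a1, Y): Row gets 9, best alternative 8; Column gets 8, best alternative 7. No profitable deviation — NE.
(a1, Z): Row can switch to a2 (6 → 7). Not NE.
(a2, W): Column can switch to Y (2 → 9). Not NE.
(a2, X): Row can switch to a3 (7 → 9). Not NE.
(a2, Y): Row can switch to a1 (2 → 9). Not NE.
(a2, Z): Row gets 7, best alternative 6; Column gets 12, best alternative 9. No profitable deviation — NE.
(a3, W): Row can switch to a2 (4 → 11). Not NE.
(a3, X): Column can switch to W (2 → 6). Not NE.
(a3, Y): Row can switch to a1 (1 → 9). Not NE.
(a3, Z): Row can switch to a1 (2 → 6). Not NE.
(The remaining 4 profiles each have a profitable deviation by the same check.)

The pure Nash equilibria are (a1, Y) and (a2, Z).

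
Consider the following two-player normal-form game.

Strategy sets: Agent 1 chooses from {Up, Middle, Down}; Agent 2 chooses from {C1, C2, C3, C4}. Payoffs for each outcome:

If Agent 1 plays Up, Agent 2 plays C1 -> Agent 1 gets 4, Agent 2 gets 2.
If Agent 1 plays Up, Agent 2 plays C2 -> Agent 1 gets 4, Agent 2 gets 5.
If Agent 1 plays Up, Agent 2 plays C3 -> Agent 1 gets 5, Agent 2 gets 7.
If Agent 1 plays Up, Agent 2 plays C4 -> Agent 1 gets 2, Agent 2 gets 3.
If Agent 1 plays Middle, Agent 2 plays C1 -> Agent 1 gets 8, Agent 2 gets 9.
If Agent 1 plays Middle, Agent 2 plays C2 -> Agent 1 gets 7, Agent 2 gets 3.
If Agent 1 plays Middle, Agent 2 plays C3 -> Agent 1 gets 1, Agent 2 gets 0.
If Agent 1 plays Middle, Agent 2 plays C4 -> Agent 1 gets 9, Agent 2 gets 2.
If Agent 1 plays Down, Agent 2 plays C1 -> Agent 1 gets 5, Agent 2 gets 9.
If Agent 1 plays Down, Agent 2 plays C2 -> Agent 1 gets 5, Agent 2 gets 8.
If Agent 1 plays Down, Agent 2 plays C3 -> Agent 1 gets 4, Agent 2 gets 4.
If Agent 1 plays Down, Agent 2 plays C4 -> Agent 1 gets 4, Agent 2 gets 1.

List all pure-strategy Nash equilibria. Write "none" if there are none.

For each player, find the best response to each opponent profile; mutual best responses are the pure NE.
Agent 1 against C1: payoffs 4, 8, 5 → best response Middle.
Agent 1 against C2: payoffs 4, 7, 5 → best response Middle.
Agent 1 against C3: payoffs 5, 1, 4 → best response Up.
Agent 1 against C4: payoffs 2, 9, 4 → best response Middle.
Agent 2 against Up: payoffs 2, 5, 7, 3 → best response C3.
Agent 2 against Middle: payoffs 9, 3, 0, 2 → best response C1.
Agent 2 against Down: payoffs 9, 8, 4, 1 → best response C1.
Mutual best responses: (Up, C3); (Middle, C1).

The pure Nash equilibria are (Up, C3) and (Middle, C1).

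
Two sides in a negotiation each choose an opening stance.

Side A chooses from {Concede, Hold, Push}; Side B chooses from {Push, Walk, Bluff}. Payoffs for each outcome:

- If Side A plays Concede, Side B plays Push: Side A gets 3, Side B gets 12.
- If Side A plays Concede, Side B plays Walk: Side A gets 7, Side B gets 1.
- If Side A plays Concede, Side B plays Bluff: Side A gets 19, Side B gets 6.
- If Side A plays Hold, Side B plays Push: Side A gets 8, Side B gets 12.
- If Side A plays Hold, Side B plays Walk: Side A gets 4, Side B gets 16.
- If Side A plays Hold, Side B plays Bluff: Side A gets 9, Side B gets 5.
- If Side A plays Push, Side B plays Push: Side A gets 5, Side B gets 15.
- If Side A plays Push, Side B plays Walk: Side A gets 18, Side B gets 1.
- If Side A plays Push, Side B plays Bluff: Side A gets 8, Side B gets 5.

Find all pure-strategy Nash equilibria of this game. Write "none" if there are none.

(Concede, Push): Side A can switch to Hold (3 → 8). Not NE.
(Concede, Walk): Side A can switch to Push (7 → 18). Not NE.
(Concede, Bluff): Side B can switch to Push (6 → 12). Not NE.
(Hold, Push): Side B can switch to Walk (12 → 16). Not NE.
(Hold, Walk): Side A can switch to Concede (4 → 7). Not NE.
(Hold, Bluff): Side A can switch to Concede (9 → 19). Not NE.
(Push, Push): Side A can switch to Hold (5 → 8). Not NE.
(Push, Walk): Side B can switch to Push (1 → 15). Not NE.
(The remaining 1 profile has a profitable deviation by the same check.)

There is no pure-strategy Nash equilibrium.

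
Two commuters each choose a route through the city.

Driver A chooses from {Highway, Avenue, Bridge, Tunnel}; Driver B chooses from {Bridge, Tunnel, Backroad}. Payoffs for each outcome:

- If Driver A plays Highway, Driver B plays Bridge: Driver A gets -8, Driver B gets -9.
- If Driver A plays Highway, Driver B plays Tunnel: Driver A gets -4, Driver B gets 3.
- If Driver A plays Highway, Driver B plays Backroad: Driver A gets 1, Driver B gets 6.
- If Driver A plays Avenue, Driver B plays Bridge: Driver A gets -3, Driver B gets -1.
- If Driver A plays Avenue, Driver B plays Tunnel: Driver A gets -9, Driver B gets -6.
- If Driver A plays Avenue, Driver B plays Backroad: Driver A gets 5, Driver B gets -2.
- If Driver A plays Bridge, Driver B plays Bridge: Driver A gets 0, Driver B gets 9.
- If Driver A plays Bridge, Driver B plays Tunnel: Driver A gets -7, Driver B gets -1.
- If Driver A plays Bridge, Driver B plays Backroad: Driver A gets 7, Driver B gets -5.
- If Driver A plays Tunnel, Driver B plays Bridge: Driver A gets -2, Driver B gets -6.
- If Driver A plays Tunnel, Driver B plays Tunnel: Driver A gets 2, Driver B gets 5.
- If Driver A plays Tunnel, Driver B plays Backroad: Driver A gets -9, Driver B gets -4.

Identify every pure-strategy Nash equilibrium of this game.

Pure-strategy Nash equilibria: (Bridge, Bridge), (Tunnel, Tunnel)

Driver A against Bridge: payoffs -8, -3, 0, -2 → best response Bridge.
Driver A against Tunnel: payoffs -4, -9, -7, 2 → best response Tunnel.
Driver A against Backroad: payoffs 1, 5, 7, -9 → best response Bridge.
Driver B against Highway: payoffs -9, 3, 6 → best response Backroad.
Driver B against Avenue: payoffs -1, -6, -2 → best response Bridge.
Driver B against Bridge: payoffs 9, -1, -5 → best response Bridge.
Driver B against Tunnel: payoffs -6, 5, -4 → best response Tunnel.
Mutual best responses: (Bridge, Bridge); (Tunnel, Tunnel).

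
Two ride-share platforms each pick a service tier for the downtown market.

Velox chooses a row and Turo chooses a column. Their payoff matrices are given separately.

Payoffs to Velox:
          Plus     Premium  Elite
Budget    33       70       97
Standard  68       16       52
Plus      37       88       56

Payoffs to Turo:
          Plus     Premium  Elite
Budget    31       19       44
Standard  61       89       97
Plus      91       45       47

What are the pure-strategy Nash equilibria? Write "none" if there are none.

(Budget, Plus): Velox can switch to Standard (33 → 68). Not NE.
(Budget, Premium): Velox can switch to Plus (70 → 88). Not NE.
(Budget, Elite): Velox gets 97, best alternative 56; Turo gets 44, best alternative 31. No profitable deviation — NE.
(Standard, Plus): Turo can switch to Premium (61 → 89). Not NE.
(Standard, Premium): Velox can switch to Budget (16 → 70). Not NE.
(Standard, Elite): Velox can switch to Budget (52 → 97). Not NE.
(Plus, Plus): Velox can switch to Standard (37 → 68). Not NE.
(The remaining 2 profiles each have a profitable deviation by the same check.)

(Budget, Elite)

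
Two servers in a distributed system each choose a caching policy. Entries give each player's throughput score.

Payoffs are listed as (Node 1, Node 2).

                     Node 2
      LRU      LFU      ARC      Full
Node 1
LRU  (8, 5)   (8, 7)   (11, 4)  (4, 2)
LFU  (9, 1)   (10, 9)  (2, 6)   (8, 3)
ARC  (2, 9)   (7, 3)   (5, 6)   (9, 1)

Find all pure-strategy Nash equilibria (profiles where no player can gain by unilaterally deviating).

The unique pure-strategy Nash equilibrium is (LFU, LFU).

Node 1 against LRU: payoffs 8, 9, 2 → best response LFU.
Node 1 against LFU: payoffs 8, 10, 7 → best response LFU.
Node 1 against ARC: payoffs 11, 2, 5 → best response LRU.
Node 1 against Full: payoffs 4, 8, 9 → best response ARC.
Node 2 against LRU: payoffs 5, 7, 4, 2 → best response LFU.
Node 2 against LFU: payoffs 1, 9, 6, 3 → best response LFU.
Node 2 against ARC: payoffs 9, 3, 6, 1 → best response LRU.
Mutual best responses: (LFU, LFU).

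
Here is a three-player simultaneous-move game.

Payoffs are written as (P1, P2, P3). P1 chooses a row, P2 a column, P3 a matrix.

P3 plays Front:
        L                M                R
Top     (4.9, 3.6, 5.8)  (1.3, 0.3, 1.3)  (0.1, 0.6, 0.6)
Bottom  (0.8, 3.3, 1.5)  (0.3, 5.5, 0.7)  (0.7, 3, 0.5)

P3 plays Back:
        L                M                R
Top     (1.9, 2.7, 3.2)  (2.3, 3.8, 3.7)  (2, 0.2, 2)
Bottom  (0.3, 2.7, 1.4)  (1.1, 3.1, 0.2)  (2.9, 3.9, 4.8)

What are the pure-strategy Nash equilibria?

(Top, L, Front), (Top, M, Back), (Bottom, R, Back)

(Top, L, Front): P1 gets 4.9, best alternative 0.8; P2 gets 3.6, best alternative 0.6; P3 gets 5.8, best alternative 3.2. No profitable deviation — NE.
(Top, L, Back): P2 can switch to M (2.7 → 3.8). Not NE.
(Top, M, Front): P2 can switch to L (0.3 → 3.6). Not NE.
(Top, M, Back): P1 gets 2.3, best alternative 1.1; P2 gets 3.8, best alternative 2.7; P3 gets 3.7, best alternative 1.3. No profitable deviation — NE.
(Top, R, Front): P1 can switch to Bottom (0.1 → 0.7). Not NE.
(Top, R, Back): P1 can switch to Bottom (2 → 2.9). Not NE.
(Bottom, L, Front): P1 can switch to Top (0.8 → 4.9). Not NE.
(Bottom, L, Back): P1 can switch to Top (0.3 → 1.9). Not NE.
(Bottom, M, Front): P1 can switch to Top (0.3 → 1.3). Not NE.
(Bottom, M, Back): P1 can switch to Top (1.1 → 2.3). Not NE.
(Bottom, R, Front): P2 can switch to L (3 → 3.3). Not NE.
(Bottom, R, Back): P1 gets 2.9, best alternative 2; P2 gets 3.9, best alternative 3.1; P3 gets 4.8, best alternative 0.5. No profitable deviation — NE.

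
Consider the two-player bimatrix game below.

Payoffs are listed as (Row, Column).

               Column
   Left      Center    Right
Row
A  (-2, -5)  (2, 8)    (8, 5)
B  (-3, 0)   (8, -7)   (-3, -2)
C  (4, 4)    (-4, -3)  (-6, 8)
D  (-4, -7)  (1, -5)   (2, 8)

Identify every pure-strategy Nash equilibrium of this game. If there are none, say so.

This game has no pure Nash equilibrium.

Row against Left: payoffs -2, -3, 4, -4 → best response C.
Row against Center: payoffs 2, 8, -4, 1 → best response B.
Row against Right: payoffs 8, -3, -6, 2 → best response A.
Column against A: payoffs -5, 8, 5 → best response Center.
Column against B: payoffs 0, -7, -2 → best response Left.
Column against C: payoffs 4, -3, 8 → best response Right.
Column against D: payoffs -7, -5, 8 → best response Right.
No profile is a mutual best response for all players.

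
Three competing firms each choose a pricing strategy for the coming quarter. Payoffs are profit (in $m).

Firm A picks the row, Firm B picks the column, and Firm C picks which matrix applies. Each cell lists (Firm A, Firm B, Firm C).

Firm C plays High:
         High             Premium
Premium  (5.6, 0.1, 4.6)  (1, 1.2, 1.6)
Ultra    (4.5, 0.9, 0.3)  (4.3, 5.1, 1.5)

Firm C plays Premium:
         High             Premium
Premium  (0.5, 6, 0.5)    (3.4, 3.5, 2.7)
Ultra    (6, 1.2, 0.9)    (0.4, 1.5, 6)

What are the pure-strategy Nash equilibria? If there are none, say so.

none

(Premium, High, High): Firm B can switch to Premium (0.1 → 1.2). Not NE.
(Premium, High, Premium): Firm A can switch to Ultra (0.5 → 6). Not NE.
(Premium, Premium, High): Firm A can switch to Ultra (1 → 4.3). Not NE.
(Premium, Premium, Premium): Firm B can switch to High (3.5 → 6). Not NE.
(Ultra, High, High): Firm A can switch to Premium (4.5 → 5.6). Not NE.
(Ultra, High, Premium): Firm B can switch to Premium (1.2 → 1.5). Not NE.
(Ultra, Premium, High): Firm C can switch to Premium (1.5 → 6). Not NE.
(Ultra, Premium, Premium): Firm A can switch to Premium (0.4 → 3.4). Not NE.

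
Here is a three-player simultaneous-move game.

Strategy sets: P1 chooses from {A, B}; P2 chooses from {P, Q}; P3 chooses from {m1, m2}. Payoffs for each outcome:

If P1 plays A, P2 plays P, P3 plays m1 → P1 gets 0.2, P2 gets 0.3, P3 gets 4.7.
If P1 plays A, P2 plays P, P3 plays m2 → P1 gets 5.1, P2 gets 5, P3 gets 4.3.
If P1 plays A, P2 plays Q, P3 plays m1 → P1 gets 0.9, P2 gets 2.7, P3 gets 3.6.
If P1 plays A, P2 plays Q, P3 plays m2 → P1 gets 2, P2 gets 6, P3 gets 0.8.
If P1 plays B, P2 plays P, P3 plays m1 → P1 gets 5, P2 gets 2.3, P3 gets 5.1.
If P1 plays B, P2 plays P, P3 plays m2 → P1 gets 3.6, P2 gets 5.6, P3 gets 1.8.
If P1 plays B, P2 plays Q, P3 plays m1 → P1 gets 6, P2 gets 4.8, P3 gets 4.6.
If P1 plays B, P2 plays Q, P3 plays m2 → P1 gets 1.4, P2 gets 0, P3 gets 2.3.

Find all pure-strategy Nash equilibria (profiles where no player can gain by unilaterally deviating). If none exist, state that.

(A, P, m1): P1 can switch to B (0.2 → 5). Not NE.
(A, P, m2): P2 can switch to Q (5 → 6). Not NE.
(A, Q, m1): P1 can switch to B (0.9 → 6). Not NE.
(A, Q, m2): P3 can switch to m1 (0.8 → 3.6). Not NE.
(B, P, m1): P2 can switch to Q (2.3 → 4.8). Not NE.
(B, P, m2): P1 can switch to A (3.6 → 5.1). Not NE.
(B, Q, m1): P1 gets 6, best alternative 0.9; P2 gets 4.8, best alternative 2.3; P3 gets 4.6, best alternative 2.3. No profitable deviation — NE.
(The remaining 1 profile has a profitable deviation by the same check.)

The unique pure-strategy Nash equilibrium is (B, Q, m1).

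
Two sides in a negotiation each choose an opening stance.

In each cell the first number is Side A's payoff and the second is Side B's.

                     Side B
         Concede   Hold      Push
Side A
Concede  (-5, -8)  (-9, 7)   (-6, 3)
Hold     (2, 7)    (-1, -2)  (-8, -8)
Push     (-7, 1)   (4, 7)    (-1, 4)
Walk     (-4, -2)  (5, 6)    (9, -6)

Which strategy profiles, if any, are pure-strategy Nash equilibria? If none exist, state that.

(Concede, Concede): Side A can switch to Hold (-5 → 2). Not NE.
(Concede, Hold): Side A can switch to Hold (-9 → -1). Not NE.
(Concede, Push): Side A can switch to Push (-6 → -1). Not NE.
(Hold, Concede): Side A gets 2, best alternative -4; Side B gets 7, best alternative -2. No profitable deviation — NE.
(Hold, Hold): Side A can switch to Push (-1 → 4). Not NE.
(Hold, Push): Side A can switch to Concede (-8 → -6). Not NE.
(Push, Concede): Side A can switch to Concede (-7 → -5). Not NE.
(Push, Hold): Side A can switch to Walk (4 → 5). Not NE.
(Push, Push): Side A can switch to Walk (-1 → 9). Not NE.
(Walk, Hold): Side A gets 5, best alternative 4; Side B gets 6, best alternative -2. No profitable deviation — NE.
(The remaining 2 profiles each have a profitable deviation by the same check.)

Pure-strategy Nash equilibria: (Hold, Concede) and (Walk, Hold)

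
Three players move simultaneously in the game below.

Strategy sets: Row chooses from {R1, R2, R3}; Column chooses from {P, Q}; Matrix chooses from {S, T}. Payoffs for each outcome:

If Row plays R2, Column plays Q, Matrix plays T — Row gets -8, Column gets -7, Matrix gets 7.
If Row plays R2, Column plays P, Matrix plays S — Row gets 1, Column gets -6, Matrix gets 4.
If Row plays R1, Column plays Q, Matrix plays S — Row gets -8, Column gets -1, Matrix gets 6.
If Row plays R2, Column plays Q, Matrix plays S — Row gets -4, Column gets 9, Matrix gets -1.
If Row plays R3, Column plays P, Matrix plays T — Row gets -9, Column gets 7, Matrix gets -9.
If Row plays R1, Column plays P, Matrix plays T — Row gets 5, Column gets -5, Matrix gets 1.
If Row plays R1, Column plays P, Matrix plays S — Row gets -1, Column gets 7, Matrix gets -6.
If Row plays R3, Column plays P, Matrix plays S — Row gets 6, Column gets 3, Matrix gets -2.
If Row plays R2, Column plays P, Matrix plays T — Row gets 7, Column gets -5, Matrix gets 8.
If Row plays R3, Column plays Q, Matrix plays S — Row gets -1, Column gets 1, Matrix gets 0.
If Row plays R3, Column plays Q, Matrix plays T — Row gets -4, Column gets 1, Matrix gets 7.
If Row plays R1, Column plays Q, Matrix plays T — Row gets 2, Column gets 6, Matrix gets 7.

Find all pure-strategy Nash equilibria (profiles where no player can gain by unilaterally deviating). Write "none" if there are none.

Pure-strategy Nash equilibria: (R1, Q, T); (R2, P, T); (R3, P, S)

Row against (P, S): payoffs -1, 1, 6 → best response R3.
Row against (P, T): payoffs 5, 7, -9 → best response R2.
Row against (Q, S): payoffs -8, -4, -1 → best response R3.
Row against (Q, T): payoffs 2, -8, -4 → best response R1.
Column against (R1, S): payoffs 7, -1 → best response P.
Column against (R1, T): payoffs -5, 6 → best response Q.
Column against (R2, S): payoffs -6, 9 → best response Q.
Column against (R2, T): payoffs -5, -7 → best response P.
Column against (R3, S): payoffs 3, 1 → best response P.
Column against (R3, T): payoffs 7, 1 → best response P.
Matrix against (R1, P): payoffs -6, 1 → best response T.
Matrix against (R1, Q): payoffs 6, 7 → best response T.
Matrix against (R2, P): payoffs 4, 8 → best response T.
Matrix against (R2, Q): payoffs -1, 7 → best response T.
Matrix against (R3, P): payoffs -2, -9 → best response S.
Matrix against (R3, Q): payoffs 0, 7 → best response T.
Mutual best responses: (R1, Q, T); (R2, P, T); (R3, P, S).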